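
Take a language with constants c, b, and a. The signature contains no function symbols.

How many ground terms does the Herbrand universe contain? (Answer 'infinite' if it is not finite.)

There are no function symbols, so every ground term is one of the 3 constants.
The Herbrand universe is {c, b, a}, which is finite with 3 elements.

3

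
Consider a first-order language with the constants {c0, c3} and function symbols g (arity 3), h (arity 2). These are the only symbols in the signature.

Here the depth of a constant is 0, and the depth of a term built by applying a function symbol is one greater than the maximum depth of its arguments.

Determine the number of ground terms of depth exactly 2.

Write N_k for the number of ground terms of depth ≤ k. A term of depth ≤ k is either a constant or a function symbol applied to arguments of depth ≤ k−1, so N_k = 2 + N_{k-1}^3 + N_{k-1}^2.
N_0 = 2
N_1 = 2 + 2^3 + 2^2 = 14
N_2 = 2 + 14^3 + 14^2 = 2942
Terms of depth exactly 2: N_2 − N_1 = 2942 − 14 = 2928.

2928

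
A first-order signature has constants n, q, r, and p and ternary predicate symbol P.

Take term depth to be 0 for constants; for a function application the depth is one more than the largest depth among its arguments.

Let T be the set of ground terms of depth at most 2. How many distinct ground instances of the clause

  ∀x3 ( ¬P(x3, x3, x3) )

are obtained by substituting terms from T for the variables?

Ground terms of depth ≤ 2:
  With no function symbols every ground term is a constant, so there are exactly 4 ground terms at every depth bound.
  N_0 = 4
  N_1 = 4
  N_2 = 4
So there are 4 ground terms available for substitution.
The clause has 1 distinct variable (x3), which appears in the body. In the free term algebra distinct substitutions yield syntactically distinct ground instances.
Number of ground instances = 4.

4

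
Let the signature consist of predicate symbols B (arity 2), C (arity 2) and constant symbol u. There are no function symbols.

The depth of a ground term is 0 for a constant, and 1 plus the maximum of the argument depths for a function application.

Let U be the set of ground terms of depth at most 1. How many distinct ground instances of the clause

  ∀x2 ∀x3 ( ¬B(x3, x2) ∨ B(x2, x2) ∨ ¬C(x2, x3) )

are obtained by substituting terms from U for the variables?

Ground terms of depth ≤ 1:
  With no function symbols every ground term is a constant, so there is exactly 1 ground term at every depth bound.
  N_0 = 1
  N_1 = 1
  Explicitly: u.
So there is exactly 1 ground term available for substitution.
There are 2 variables to instantiate (x2, x3), each occurring in at least one literal, so different choices give different ground instances.
Number of ground instances = 1^2 = 1.

1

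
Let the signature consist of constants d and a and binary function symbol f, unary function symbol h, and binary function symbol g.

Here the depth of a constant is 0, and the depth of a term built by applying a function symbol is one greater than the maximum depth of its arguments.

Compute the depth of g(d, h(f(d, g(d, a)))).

depth(g(d, a)) = 1 + max(0, 0) = 1
depth(f(d, g(d, a))) = 1 + max(0, 1) = 2
depth(h(f(d, g(d, a)))) = 1 + depth(f(d, g(d, a))) = 1 + 2 = 3
depth(g(d, h(f(d, g(d, a))))) = 1 + max(0, 3) = 4

4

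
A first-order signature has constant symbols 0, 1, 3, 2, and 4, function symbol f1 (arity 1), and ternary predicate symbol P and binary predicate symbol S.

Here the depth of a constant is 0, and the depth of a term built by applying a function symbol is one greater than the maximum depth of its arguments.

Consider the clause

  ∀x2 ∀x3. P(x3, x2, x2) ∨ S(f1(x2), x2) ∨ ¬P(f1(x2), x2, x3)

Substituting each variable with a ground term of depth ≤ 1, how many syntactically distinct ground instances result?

100

Ground terms of depth ≤ 1:
  If N_k denotes the number of depth-≤k ground terms, the 5 constants give N_0 = 5, and each function symbol of arity r contributes N_{k-1}^r new terms at level k: N_k = 5 + N_{k-1}.
  N_0 = 5
  N_1 = 5 + 5 = 10
So there are 10 ground terms available for substitution.
The body mentions every one of the 2 quantified variables; since ground terms form a free algebra, no two substitutions collapse to the same formula.
Number of ground instances = 10^2 = 100.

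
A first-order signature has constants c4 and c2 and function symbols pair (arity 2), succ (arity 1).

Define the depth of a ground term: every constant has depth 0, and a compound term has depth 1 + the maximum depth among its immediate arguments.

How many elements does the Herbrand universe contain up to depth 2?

If N_k denotes the number of depth-≤k ground terms, the 2 constants give N_0 = 2, and each function symbol of arity r contributes N_{k-1}^r new terms at level k: N_k = 2 + N_{k-1}^2 + N_{k-1}.
N_0 = 2
N_1 = 2 + 2^2 + 2 = 8
N_2 = 2 + 8^2 + 8 = 74

74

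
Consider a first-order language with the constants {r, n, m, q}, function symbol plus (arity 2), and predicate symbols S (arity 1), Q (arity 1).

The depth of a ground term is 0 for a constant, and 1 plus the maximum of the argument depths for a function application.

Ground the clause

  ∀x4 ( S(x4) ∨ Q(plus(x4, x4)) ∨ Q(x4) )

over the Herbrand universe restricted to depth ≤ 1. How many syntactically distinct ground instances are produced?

Ground terms of depth ≤ 1:
  Let N_k = |{terms of depth ≤ k}|. Then N_0 = 4 and N_k = 4 + N_{k-1}^2 for k ≥ 1 (one summand per function symbol, arity giving the exponent).
  N_0 = 4
  N_1 = 4 + 4^2 = 20
So there are 20 ground terms available for substitution.
The variable x4 ranges independently over the available ground terms, and distinct assignments produce distinct instances.
Number of ground instances = 20.

20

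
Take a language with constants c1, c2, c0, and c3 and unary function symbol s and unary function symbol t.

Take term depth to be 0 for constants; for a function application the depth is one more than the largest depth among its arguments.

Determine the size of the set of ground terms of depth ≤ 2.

28

Write N_k for the number of ground terms of depth ≤ k. A term of depth ≤ k is either a constant or a function symbol applied to arguments of depth ≤ k−1, so N_k = 4 + N_{k-1} + N_{k-1}.
N_0 = 4
N_1 = 4 + 4 + 4 = 12
N_2 = 4 + 12 + 12 = 28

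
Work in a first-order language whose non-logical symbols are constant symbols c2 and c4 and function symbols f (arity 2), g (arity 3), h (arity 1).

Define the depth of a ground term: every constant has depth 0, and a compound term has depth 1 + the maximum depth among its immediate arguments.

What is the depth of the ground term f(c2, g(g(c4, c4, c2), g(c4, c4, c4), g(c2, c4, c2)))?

3

depth(g(c4, c4, c2)) = 1 + max(0, 0, 0) = 1
depth(g(c4, c4, c4)) = 1 + max(0, 0, 0) = 1
depth(g(c2, c4, c2)) = 1 + max(0, 0, 0) = 1
depth(g(g(c4, c4, c2), g(c4, c4, c4), g(c2, c4, c2))) = 1 + max(1, 1, 1) = 2
depth(f(c2, g(g(c4, c4, c2), g(c4, c4, c4), g(c2, c4, c2)))) = 1 + max(0, 2) = 3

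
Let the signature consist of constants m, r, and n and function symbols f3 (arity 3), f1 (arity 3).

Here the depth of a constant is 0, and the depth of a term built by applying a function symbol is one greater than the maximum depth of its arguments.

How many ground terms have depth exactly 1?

54

Write N_k for the number of ground terms of depth ≤ k. A term of depth ≤ k is either a constant or a function symbol applied to arguments of depth ≤ k−1, so N_k = 3 + N_{k-1}^3 + N_{k-1}^3.
N_0 = 3
N_1 = 3 + 3^3 + 3^3 = 57
Terms of depth exactly 1: N_1 − N_0 = 57 − 3 = 54.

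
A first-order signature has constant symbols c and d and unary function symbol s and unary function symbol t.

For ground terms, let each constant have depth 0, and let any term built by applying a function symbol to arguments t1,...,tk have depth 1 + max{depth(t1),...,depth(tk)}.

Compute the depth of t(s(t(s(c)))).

4

depth(s(c)) = 1 + depth(c) = 1 + 0 = 1
depth(t(s(c))) = 1 + depth(s(c)) = 1 + 1 = 2
depth(s(t(s(c)))) = 1 + depth(t(s(c))) = 1 + 2 = 3
depth(t(s(t(s(c))))) = 1 + depth(s(t(s(c)))) = 1 + 3 = 4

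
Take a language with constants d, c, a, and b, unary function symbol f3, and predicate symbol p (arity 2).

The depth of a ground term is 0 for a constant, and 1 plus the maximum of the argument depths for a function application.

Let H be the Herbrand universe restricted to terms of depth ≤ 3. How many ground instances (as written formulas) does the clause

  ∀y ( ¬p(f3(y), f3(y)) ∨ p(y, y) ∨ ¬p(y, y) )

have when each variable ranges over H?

Ground terms of depth ≤ 3:
  If N_k denotes the number of depth-≤k ground terms, the 4 constants give N_0 = 4, and each function symbol of arity r contributes N_{k-1}^r new terms at level k: N_k = 4 + N_{k-1}.
  N_0 = 4
  N_1 = 4 + 4 = 8
  N_2 = 4 + 8 = 12
  N_3 = 4 + 12 = 16
So there are 16 ground terms available for substitution.
The body mentions the single quantified variable y; since ground terms form a free algebra, no two substitutions collapse to the same formula.
Number of ground instances = 16.

16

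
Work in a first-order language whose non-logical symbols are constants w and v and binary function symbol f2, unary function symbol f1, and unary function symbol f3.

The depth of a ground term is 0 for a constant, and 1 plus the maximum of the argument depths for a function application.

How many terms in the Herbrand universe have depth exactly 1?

Let N_k = |{terms of depth ≤ k}|. Then N_0 = 2 and N_k = 2 + N_{k-1}^2 + N_{k-1} + N_{k-1} for k ≥ 1 (one summand per function symbol, arity giving the exponent).
N_0 = 2
N_1 = 2 + 2^2 + 2 + 2 = 10
Terms of depth exactly 1: N_1 − N_0 = 10 − 2 = 8.

8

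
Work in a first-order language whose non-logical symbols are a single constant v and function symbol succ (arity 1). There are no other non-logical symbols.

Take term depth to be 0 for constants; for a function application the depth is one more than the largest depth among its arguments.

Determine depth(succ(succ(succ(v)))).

depth(succ(v)) = 1 + depth(v) = 1 + 0 = 1
depth(succ(succ(v))) = 1 + depth(succ(v)) = 1 + 1 = 2
depth(succ(succ(succ(v)))) = 1 + depth(succ(succ(v))) = 1 + 2 = 3

3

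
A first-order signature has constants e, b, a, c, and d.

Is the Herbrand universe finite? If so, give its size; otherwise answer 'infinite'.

5

There are no function symbols, so every ground term is one of the 5 constants.
The Herbrand universe is {e, b, a, c, d}, which is finite with 5 elements.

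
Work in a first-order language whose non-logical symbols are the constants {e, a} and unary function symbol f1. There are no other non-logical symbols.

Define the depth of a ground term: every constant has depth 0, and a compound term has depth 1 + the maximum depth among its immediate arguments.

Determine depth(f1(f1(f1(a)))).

depth(f1(a)) = 1 + depth(a) = 1 + 0 = 1
depth(f1(f1(a))) = 1 + depth(f1(a)) = 1 + 1 = 2
depth(f1(f1(f1(a)))) = 1 + depth(f1(f1(a))) = 1 + 2 = 3

3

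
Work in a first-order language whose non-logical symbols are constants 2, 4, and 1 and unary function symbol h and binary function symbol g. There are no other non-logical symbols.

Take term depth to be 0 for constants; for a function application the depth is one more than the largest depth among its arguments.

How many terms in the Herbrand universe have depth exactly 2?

228

Let N_k count ground terms of depth at most k. Each non-constant term of depth ≤ k is some function symbol applied to depth-≤(k−1) arguments, giving N_k = 3 + N_{k-1} + N_{k-1}^2.
N_0 = 3
N_1 = 3 + 3 + 3^2 = 15
N_2 = 3 + 15 + 15^2 = 243
Terms of depth exactly 2: N_2 − N_1 = 243 − 15 = 228.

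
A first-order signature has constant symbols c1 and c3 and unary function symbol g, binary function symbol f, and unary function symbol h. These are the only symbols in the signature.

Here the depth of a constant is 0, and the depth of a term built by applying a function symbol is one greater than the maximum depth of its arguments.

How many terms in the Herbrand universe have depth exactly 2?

112

Write N_k for the number of ground terms of depth ≤ k. A term of depth ≤ k is either a constant or a function symbol applied to arguments of depth ≤ k−1, so N_k = 2 + N_{k-1} + N_{k-1}^2 + N_{k-1}.
N_0 = 2
N_1 = 2 + 2 + 2^2 + 2 = 10
N_2 = 2 + 10 + 10^2 + 10 = 122
Terms of depth exactly 2: N_2 − N_1 = 122 − 10 = 112.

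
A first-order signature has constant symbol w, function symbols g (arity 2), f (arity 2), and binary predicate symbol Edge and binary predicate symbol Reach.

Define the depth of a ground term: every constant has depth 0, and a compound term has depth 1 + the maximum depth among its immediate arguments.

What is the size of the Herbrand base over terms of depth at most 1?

First count ground terms of depth ≤ 1.
Let N_k count ground terms of depth at most k. Each non-constant term of depth ≤ k is some function symbol applied to depth-≤(k−1) arguments, giving N_k = 1 + N_{k-1}^2 + N_{k-1}^2.
N_0 = 1
N_1 = 1 + 1^2 + 1^2 = 3
So |H| = 3.
Each predicate of arity r yields |H|^r ground atoms (one per choice of an r-tuple from H):
  Edge: 3^2 = 9;  Reach: 3^2 = 9
Total ground atoms: 9 + 9 = 18.

18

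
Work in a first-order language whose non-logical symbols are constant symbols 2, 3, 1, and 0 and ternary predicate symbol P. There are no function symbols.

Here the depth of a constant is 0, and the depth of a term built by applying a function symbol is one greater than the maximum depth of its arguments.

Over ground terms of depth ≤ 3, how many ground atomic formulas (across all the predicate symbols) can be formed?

64

First count ground terms of depth ≤ 3.
With no function symbols every ground term is a constant, so there are exactly 4 ground terms at every depth bound.
N_0 = 4
N_1 = 4
N_2 = 4
N_3 = 4
So |H| = 4.
A ground atom is a predicate applied to a tuple of terms from H, so the count is the sum over predicates of |H|^arity:
  P: 4^3 = 64
Total ground atoms: 64.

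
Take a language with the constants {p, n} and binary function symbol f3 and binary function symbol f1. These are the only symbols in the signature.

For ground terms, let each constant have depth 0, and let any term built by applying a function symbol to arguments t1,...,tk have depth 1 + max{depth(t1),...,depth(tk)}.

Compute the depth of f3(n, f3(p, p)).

2

depth(f3(p, p)) = 1 + max(0, 0) = 1
depth(f3(n, f3(p, p))) = 1 + max(0, 1) = 2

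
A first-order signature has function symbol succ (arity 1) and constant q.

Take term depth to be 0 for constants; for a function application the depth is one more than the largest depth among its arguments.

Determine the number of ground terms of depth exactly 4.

If N_k denotes the number of depth-≤k ground terms, the 1 constant gives N_0 = 1, and each function symbol of arity r contributes N_{k-1}^r new terms at level k: N_k = 1 + N_{k-1}.
N_0 = 1
N_1 = 1 + 1 = 2
N_2 = 1 + 2 = 3
N_3 = 1 + 3 = 4
N_4 = 1 + 4 = 5
Terms of depth exactly 4: N_4 − N_3 = 5 − 4 = 1.

1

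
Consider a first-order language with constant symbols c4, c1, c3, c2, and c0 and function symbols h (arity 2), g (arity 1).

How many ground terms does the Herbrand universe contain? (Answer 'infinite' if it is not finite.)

infinite

The signature has at least one function symbol (h, arity 2) and at least one constant (c4).
Iterating h gives infinitely many distinct ground terms: c4, h(c4, c4), h(h(c4, c4), h(c4, c4)), ...
So the Herbrand universe is infinite.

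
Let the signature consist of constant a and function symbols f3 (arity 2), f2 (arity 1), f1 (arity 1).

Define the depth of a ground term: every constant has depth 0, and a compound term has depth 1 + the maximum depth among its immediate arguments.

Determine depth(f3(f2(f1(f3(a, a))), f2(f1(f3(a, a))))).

4

depth(f3(a, a)) = 1 + max(0, 0) = 1
depth(f1(f3(a, a))) = 1 + depth(f3(a, a)) = 1 + 1 = 2
depth(f2(f1(f3(a, a)))) = 1 + depth(f1(f3(a, a))) = 1 + 2 = 3
depth(f3(f2(f1(f3(a, a))), f2(f1(f3(a, a))))) = 1 + max(3, 3) = 4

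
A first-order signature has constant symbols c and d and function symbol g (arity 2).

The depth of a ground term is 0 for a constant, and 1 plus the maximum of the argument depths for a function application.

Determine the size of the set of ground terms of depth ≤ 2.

38

Let N_k count ground terms of depth at most k. Each non-constant term of depth ≤ k is some function symbol applied to depth-≤(k−1) arguments, giving N_k = 2 + N_{k-1}^2.
N_0 = 2
N_1 = 2 + 2^2 = 6
N_2 = 2 + 6^2 = 38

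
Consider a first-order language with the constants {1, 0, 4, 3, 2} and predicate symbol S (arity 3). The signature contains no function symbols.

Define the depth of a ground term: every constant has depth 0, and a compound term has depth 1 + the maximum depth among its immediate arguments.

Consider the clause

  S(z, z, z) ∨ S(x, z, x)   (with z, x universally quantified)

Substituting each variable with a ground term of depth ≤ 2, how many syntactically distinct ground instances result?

25

Ground terms of depth ≤ 2:
  With no function symbols every ground term is a constant, so there are exactly 5 ground terms at every depth bound.
  N_0 = 5
  N_1 = 5
  N_2 = 5
So there are 5 ground terms available for substitution.
Each of z, x ranges independently over the available ground terms, and distinct assignments produce distinct instances.
Number of ground instances = 5^2 = 25.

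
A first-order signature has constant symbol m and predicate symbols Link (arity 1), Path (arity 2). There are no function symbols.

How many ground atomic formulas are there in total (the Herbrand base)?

2

With no function symbols, the Herbrand universe is just the 1 constant.
Ground atoms per predicate: Link: 1, Path: 1^2 = 1.
Herbrand base size = 1 + 1 = 2.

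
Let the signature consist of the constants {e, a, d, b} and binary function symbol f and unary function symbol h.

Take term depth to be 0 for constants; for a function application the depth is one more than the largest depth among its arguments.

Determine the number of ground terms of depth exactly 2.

Let N_k = |{terms of depth ≤ k}|. Then N_0 = 4 and N_k = 4 + N_{k-1}^2 + N_{k-1} for k ≥ 1 (one summand per function symbol, arity giving the exponent).
N_0 = 4
N_1 = 4 + 4^2 + 4 = 24
N_2 = 4 + 24^2 + 24 = 604
Terms of depth exactly 2: N_2 − N_1 = 604 − 24 = 580.

580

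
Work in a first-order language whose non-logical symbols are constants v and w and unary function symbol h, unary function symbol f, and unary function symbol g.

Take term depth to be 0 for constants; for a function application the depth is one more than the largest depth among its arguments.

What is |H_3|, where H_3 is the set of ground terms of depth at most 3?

Let N_k count ground terms of depth at most k. Each non-constant term of depth ≤ k is some function symbol applied to depth-≤(k−1) arguments, giving N_k = 2 + N_{k-1} + N_{k-1} + N_{k-1}.
N_0 = 2
N_1 = 2 + 2 + 2 + 2 = 8
N_2 = 2 + 8 + 8 + 8 = 26
N_3 = 2 + 26 + 26 + 26 = 80

80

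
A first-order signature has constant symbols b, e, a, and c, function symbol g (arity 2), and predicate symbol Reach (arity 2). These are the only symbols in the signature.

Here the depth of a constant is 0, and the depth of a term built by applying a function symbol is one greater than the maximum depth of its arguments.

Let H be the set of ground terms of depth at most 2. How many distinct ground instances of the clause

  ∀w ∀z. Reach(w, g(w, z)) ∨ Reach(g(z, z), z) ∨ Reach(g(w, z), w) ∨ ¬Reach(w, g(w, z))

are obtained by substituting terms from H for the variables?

163216

Ground terms of depth ≤ 2:
  Let N_k count ground terms of depth at most k. Each non-constant term of depth ≤ k is some function symbol applied to depth-≤(k−1) arguments, giving N_k = 4 + N_{k-1}^2.
  N_0 = 4
  N_1 = 4 + 4^2 = 20
  N_2 = 4 + 20^2 = 404
So there are 404 ground terms available for substitution.
The clause has 2 distinct variables (w, z), each appearing in the body. In the free term algebra distinct substitutions yield syntactically distinct ground instances.
Number of ground instances = 404^2 = 163216.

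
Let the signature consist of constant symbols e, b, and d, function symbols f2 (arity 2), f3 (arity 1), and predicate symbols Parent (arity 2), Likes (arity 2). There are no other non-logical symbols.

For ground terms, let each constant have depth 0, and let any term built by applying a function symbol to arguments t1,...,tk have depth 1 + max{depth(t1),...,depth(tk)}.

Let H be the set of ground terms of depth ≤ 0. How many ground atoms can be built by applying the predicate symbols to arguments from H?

18

First count ground terms of depth ≤ 0.
Count level by level. With function symbols f2/2, f3/1, the terms of depth ≤ k are the 3 constants together with each function applied to depth-≤(k−1) tuples, so N_k = 3 + N_{k-1}^2 + N_{k-1}.
N_0 = 3
Explicitly: e, b, d.
So |H| = 3.
A ground atom is a predicate applied to a tuple of terms from H, so the count is the sum over predicates of |H|^arity:
  Parent: 3^2 = 9;  Likes: 3^2 = 9
Total ground atoms: 9 + 9 = 18.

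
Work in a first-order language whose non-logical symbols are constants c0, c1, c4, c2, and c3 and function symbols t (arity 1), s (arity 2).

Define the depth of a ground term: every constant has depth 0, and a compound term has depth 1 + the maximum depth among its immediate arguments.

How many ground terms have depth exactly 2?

Write N_k for the number of ground terms of depth ≤ k. A term of depth ≤ k is either a constant or a function symbol applied to arguments of depth ≤ k−1, so N_k = 5 + N_{k-1} + N_{k-1}^2.
N_0 = 5
N_1 = 5 + 5 + 5^2 = 35
N_2 = 5 + 35 + 35^2 = 1265
Terms of depth exactly 2: N_2 − N_1 = 1265 − 35 = 1230.

1230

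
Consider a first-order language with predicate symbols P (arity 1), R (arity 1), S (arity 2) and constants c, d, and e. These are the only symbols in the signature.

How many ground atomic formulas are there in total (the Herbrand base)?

With no function symbols, the Herbrand universe is just the 3 constants.
Ground atoms per predicate: P: 3, R: 3, S: 3^2 = 9.
Herbrand base size = 3 + 3 + 9 = 15.

15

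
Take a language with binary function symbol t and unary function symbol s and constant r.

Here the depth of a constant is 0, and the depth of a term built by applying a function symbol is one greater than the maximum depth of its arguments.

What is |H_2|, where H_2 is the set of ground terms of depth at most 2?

Count level by level. With function symbols t/2, s/1, the terms of depth ≤ k are the 1 constant together with each function applied to depth-≤(k−1) tuples, so N_k = 1 + N_{k-1}^2 + N_{k-1}.
N_0 = 1
N_1 = 1 + 1^2 + 1 = 3
N_2 = 1 + 3^2 + 3 = 13

13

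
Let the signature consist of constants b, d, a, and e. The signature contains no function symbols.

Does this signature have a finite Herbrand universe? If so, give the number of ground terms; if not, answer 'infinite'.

4

There are no function symbols, so every ground term is one of the 4 constants.
The Herbrand universe is {b, d, a, e}, which is finite with 4 elements.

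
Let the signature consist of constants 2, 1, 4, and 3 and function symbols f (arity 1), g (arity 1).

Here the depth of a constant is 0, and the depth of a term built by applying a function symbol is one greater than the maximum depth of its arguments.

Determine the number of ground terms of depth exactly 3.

Let N_k = |{terms of depth ≤ k}|. Then N_0 = 4 and N_k = 4 + N_{k-1} + N_{k-1} for k ≥ 1 (one summand per function symbol, arity giving the exponent).
N_0 = 4
N_1 = 4 + 4 + 4 = 12
N_2 = 4 + 12 + 12 = 28
N_3 = 4 + 28 + 28 = 60
Terms of depth exactly 3: N_3 − N_2 = 60 − 28 = 32.

32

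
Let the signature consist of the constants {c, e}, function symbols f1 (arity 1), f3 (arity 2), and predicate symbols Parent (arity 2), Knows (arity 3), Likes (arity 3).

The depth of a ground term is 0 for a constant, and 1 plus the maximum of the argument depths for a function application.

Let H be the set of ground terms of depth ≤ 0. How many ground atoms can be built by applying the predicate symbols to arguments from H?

First count ground terms of depth ≤ 0.
Let N_k = |{terms of depth ≤ k}|. Then N_0 = 2 and N_k = 2 + N_{k-1} + N_{k-1}^2 for k ≥ 1 (one summand per function symbol, arity giving the exponent).
N_0 = 2
So |H| = 2.
Each predicate of arity r yields |H|^r ground atoms (one per choice of an r-tuple from H):
  Parent: 2^2 = 4;  Knows: 2^3 = 8;  Likes: 2^3 = 8
Total ground atoms: 4 + 8 + 8 = 20.

20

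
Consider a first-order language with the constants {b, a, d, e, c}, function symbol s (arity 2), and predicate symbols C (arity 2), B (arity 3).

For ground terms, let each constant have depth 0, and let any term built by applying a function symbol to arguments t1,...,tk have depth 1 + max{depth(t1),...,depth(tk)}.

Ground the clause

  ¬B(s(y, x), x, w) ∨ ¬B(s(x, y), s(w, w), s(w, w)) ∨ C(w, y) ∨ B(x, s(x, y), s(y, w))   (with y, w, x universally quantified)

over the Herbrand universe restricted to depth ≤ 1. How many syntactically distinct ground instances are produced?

Ground terms of depth ≤ 1:
  If N_k denotes the number of depth-≤k ground terms, the 5 constants give N_0 = 5, and each function symbol of arity r contributes N_{k-1}^r new terms at level k: N_k = 5 + N_{k-1}^2.
  N_0 = 5
  N_1 = 5 + 5^2 = 30
So there are 30 ground terms available for substitution.
The clause has 3 distinct variables (y, w, x), each appearing in the body. In the free term algebra distinct substitutions yield syntactically distinct ground instances.
Number of ground instances = 30^3 = 27000.

27000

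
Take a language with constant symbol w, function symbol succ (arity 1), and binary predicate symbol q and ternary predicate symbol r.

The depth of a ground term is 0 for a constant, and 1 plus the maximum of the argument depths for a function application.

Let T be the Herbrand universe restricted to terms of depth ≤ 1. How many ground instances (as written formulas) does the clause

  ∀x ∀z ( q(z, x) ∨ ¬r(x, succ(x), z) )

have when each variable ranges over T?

Ground terms of depth ≤ 1:
  Write N_k for the number of ground terms of depth ≤ k. A term of depth ≤ k is either a constant or a function symbol applied to arguments of depth ≤ k−1, so N_k = 1 + N_{k-1}.
  N_0 = 1
  N_1 = 1 + 1 = 2
So there are 2 ground terms available for substitution.
There are 2 variables to instantiate (x, z), each occurring in at least one literal, so different choices give different ground instances.
Number of ground instances = 2^2 = 4.

4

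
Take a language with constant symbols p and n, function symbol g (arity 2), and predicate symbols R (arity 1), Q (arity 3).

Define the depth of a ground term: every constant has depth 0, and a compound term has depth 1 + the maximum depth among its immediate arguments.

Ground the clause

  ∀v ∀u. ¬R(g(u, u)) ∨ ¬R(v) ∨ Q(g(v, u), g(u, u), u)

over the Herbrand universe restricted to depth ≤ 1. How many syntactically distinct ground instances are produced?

36

Ground terms of depth ≤ 1:
  If N_k denotes the number of depth-≤k ground terms, the 2 constants give N_0 = 2, and each function symbol of arity r contributes N_{k-1}^r new terms at level k: N_k = 2 + N_{k-1}^2.
  N_0 = 2
  N_1 = 2 + 2^2 = 6
  Explicitly: p, n, g(p, p), g(p, n), g(n, p), g(n, n).
So there are 6 ground terms available for substitution.
The body mentions every one of the 2 quantified variables; since ground terms form a free algebra, no two substitutions collapse to the same formula.
Number of ground instances = 6^2 = 36.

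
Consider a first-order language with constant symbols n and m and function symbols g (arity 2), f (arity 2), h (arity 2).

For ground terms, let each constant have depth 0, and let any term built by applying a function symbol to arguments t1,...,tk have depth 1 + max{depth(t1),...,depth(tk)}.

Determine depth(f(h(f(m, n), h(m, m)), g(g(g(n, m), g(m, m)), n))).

4

depth(f(m, n)) = 1 + max(0, 0) = 1
depth(h(m, m)) = 1 + max(0, 0) = 1
depth(h(f(m, n), h(m, m))) = 1 + max(1, 1) = 2
depth(g(n, m)) = 1 + max(0, 0) = 1
depth(g(m, m)) = 1 + max(0, 0) = 1
depth(g(g(n, m), g(m, m))) = 1 + max(1, 1) = 2
depth(g(g(g(n, m), g(m, m)), n)) = 1 + max(2, 0) = 3
depth(f(h(f(m, n), h(m, m)), g(g(g(n, m), g(m, m)), n))) = 1 + max(2, 3) = 4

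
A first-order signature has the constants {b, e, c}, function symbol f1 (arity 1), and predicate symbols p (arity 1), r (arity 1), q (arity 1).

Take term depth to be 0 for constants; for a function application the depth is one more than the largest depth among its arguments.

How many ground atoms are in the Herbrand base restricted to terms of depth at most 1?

First count ground terms of depth ≤ 1.
Let N_k count ground terms of depth at most k. Each non-constant term of depth ≤ k is some function symbol applied to depth-≤(k−1) arguments, giving N_k = 3 + N_{k-1}.
N_0 = 3
N_1 = 3 + 3 = 6
Explicitly: b, e, c, f1(b), f1(e), f1(c).
So |H| = 6.
Each predicate of arity r yields |H|^r ground atoms (one per choice of an r-tuple from H):
  p: 6;  r: 6;  q: 6
Total ground atoms: 6 + 6 + 6 = 18.

18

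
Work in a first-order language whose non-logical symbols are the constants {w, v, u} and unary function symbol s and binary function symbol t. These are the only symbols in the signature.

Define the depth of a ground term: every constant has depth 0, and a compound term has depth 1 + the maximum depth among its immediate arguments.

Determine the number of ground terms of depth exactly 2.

228

Write N_k for the number of ground terms of depth ≤ k. A term of depth ≤ k is either a constant or a function symbol applied to arguments of depth ≤ k−1, so N_k = 3 + N_{k-1} + N_{k-1}^2.
N_0 = 3
N_1 = 3 + 3 + 3^2 = 15
N_2 = 3 + 15 + 15^2 = 243
Terms of depth exactly 2: N_2 − N_1 = 243 − 15 = 228.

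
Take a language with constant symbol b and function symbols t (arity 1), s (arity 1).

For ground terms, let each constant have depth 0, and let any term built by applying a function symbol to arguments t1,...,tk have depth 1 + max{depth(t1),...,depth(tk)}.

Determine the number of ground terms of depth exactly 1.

Let N_k count ground terms of depth at most k. Each non-constant term of depth ≤ k is some function symbol applied to depth-≤(k−1) arguments, giving N_k = 1 + N_{k-1} + N_{k-1}.
N_0 = 1
N_1 = 1 + 1 + 1 = 3
Terms of depth exactly 1: N_1 − N_0 = 3 − 1 = 2.

2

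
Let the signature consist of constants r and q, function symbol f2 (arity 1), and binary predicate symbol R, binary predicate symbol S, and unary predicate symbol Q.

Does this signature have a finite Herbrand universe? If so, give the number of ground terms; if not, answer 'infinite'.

The signature has at least one function symbol (f2, arity 1) and at least one constant (r).
Iterating f2 gives infinitely many distinct ground terms: r, f2(r), f2(f2(r)), ...
So the Herbrand universe is infinite.

infinite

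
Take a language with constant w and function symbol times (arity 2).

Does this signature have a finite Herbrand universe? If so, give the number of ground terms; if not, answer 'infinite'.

The signature has at least one function symbol (times, arity 2) and at least one constant (w).
Iterating times gives infinitely many distinct ground terms: w, times(w, w), times(times(w, w), times(w, w)), ...
So the Herbrand universe is infinite.

infinite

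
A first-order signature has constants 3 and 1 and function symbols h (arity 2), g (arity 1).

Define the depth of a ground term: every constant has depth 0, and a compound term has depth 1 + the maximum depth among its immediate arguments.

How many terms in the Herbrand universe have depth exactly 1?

6

Let N_k count ground terms of depth at most k. Each non-constant term of depth ≤ k is some function symbol applied to depth-≤(k−1) arguments, giving N_k = 2 + N_{k-1}^2 + N_{k-1}.
N_0 = 2
N_1 = 2 + 2^2 + 2 = 8
Terms of depth exactly 1: N_1 − N_0 = 8 − 2 = 6.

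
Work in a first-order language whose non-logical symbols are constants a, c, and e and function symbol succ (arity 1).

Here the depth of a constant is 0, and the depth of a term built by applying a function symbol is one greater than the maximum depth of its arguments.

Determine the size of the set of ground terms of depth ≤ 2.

9

Write N_k for the number of ground terms of depth ≤ k. A term of depth ≤ k is either a constant or a function symbol applied to arguments of depth ≤ k−1, so N_k = 3 + N_{k-1}.
N_0 = 3
N_1 = 3 + 3 = 6
N_2 = 3 + 6 = 9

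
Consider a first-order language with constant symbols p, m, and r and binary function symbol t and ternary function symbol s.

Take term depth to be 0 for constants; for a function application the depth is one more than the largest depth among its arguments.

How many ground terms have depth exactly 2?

Count level by level. With function symbols t/2, s/3, the terms of depth ≤ k are the 3 constants together with each function applied to depth-≤(k−1) tuples, so N_k = 3 + N_{k-1}^2 + N_{k-1}^3.
N_0 = 3
N_1 = 3 + 3^2 + 3^3 = 39
N_2 = 3 + 39^2 + 39^3 = 60843
Terms of depth exactly 2: N_2 − N_1 = 60843 − 39 = 60804.

60804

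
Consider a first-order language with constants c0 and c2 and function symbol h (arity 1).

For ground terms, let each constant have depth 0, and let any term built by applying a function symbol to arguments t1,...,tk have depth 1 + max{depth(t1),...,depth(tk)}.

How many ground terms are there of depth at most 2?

Let N_k count ground terms of depth at most k. Each non-constant term of depth ≤ k is some function symbol applied to depth-≤(k−1) arguments, giving N_k = 2 + N_{k-1}.
N_0 = 2
N_1 = 2 + 2 = 4
N_2 = 2 + 4 = 6

6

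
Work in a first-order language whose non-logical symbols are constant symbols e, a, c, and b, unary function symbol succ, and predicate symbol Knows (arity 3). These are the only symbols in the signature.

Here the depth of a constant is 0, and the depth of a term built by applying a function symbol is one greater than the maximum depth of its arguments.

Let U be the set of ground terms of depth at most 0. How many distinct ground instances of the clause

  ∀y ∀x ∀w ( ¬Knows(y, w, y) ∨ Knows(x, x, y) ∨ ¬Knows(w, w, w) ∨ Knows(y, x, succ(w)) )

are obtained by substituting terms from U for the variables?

Ground terms of depth ≤ 0:
  Let N_k = |{terms of depth ≤ k}|. Then N_0 = 4 and N_k = 4 + N_{k-1} for k ≥ 1 (one summand per function symbol, arity giving the exponent).
  N_0 = 4
So there are 4 ground terms available for substitution.
Each of y, x, w ranges independently over the available ground terms, and distinct assignments produce distinct instances.
Number of ground instances = 4^3 = 64.

64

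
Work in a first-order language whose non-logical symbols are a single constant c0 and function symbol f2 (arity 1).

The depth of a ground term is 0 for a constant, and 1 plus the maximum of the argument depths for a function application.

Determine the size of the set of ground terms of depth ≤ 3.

Let N_k = |{terms of depth ≤ k}|. Then N_0 = 1 and N_k = 1 + N_{k-1} for k ≥ 1 (one summand per function symbol, arity giving the exponent).
N_0 = 1
N_1 = 1 + 1 = 2
N_2 = 1 + 2 = 3
N_3 = 1 + 3 = 4

4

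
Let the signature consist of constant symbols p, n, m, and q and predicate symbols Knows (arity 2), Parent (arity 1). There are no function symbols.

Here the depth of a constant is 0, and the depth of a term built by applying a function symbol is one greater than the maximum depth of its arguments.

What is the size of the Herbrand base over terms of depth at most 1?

20

First count ground terms of depth ≤ 1.
With no function symbols every ground term is a constant, so there are exactly 4 ground terms at every depth bound.
N_0 = 4
N_1 = 4
Explicitly: p, n, m, q.
So |H| = 4.
A ground atom is a predicate applied to a tuple of terms from H, so the count is the sum over predicates of |H|^arity:
  Knows: 4^2 = 16;  Parent: 4
Total ground atoms: 16 + 4 = 20.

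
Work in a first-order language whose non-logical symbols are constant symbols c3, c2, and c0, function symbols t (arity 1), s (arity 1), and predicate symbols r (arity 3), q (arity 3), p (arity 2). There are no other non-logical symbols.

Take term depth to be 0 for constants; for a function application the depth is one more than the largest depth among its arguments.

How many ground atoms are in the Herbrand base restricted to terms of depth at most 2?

18963

First count ground terms of depth ≤ 2.
Let N_k count ground terms of depth at most k. Each non-constant term of depth ≤ k is some function symbol applied to depth-≤(k−1) arguments, giving N_k = 3 + N_{k-1} + N_{k-1}.
N_0 = 3
N_1 = 3 + 3 + 3 = 9
N_2 = 3 + 9 + 9 = 21
So |H| = 21.
Each predicate of arity r yields |H|^r ground atoms (one per choice of an r-tuple from H):
  r: 21^3 = 9261;  q: 21^3 = 9261;  p: 21^2 = 441
Total ground atoms: 9261 + 9261 + 441 = 18963.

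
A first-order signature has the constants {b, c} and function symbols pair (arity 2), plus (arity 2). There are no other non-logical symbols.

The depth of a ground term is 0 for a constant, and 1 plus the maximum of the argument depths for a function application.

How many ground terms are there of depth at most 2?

202

Count level by level. With function symbols pair/2, plus/2, the terms of depth ≤ k are the 2 constants together with each function applied to depth-≤(k−1) tuples, so N_k = 2 + N_{k-1}^2 + N_{k-1}^2.
N_0 = 2
N_1 = 2 + 2^2 + 2^2 = 10
N_2 = 2 + 10^2 + 10^2 = 202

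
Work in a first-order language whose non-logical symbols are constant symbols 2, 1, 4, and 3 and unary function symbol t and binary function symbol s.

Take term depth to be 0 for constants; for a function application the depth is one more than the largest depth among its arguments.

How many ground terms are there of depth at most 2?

604

Let N_k count ground terms of depth at most k. Each non-constant term of depth ≤ k is some function symbol applied to depth-≤(k−1) arguments, giving N_k = 4 + N_{k-1} + N_{k-1}^2.
N_0 = 4
N_1 = 4 + 4 + 4^2 = 24
N_2 = 4 + 24 + 24^2 = 604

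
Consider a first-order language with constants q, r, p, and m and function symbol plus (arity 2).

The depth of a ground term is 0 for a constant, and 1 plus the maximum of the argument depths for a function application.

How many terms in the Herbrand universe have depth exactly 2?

If N_k denotes the number of depth-≤k ground terms, the 4 constants give N_0 = 4, and each function symbol of arity r contributes N_{k-1}^r new terms at level k: N_k = 4 + N_{k-1}^2.
N_0 = 4
N_1 = 4 + 4^2 = 20
N_2 = 4 + 20^2 = 404
Terms of depth exactly 2: N_2 − N_1 = 404 − 20 = 384.

384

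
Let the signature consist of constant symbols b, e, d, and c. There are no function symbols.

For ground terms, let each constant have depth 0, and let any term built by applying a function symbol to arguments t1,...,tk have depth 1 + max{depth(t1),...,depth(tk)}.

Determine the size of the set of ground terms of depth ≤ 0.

With no function symbols every ground term is a constant, so there are exactly 4 ground terms at every depth bound.
N_0 = 4
Explicitly: b, e, d, c.

4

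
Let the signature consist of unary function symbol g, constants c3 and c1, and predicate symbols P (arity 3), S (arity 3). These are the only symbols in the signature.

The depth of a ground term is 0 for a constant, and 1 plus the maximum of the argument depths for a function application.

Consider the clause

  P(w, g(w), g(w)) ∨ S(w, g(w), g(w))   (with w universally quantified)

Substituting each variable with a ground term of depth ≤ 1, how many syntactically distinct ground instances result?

Ground terms of depth ≤ 1:
  If N_k denotes the number of depth-≤k ground terms, the 2 constants give N_0 = 2, and each function symbol of arity r contributes N_{k-1}^r new terms at level k: N_k = 2 + N_{k-1}.
  N_0 = 2
  N_1 = 2 + 2 = 4
  Explicitly: c3, c1, g(c3), g(c1).
So there are 4 ground terms available for substitution.
The variable w ranges independently over the available ground terms, and distinct assignments produce distinct instances.
Number of ground instances = 4.

4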